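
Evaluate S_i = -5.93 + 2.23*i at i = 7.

S_7 = -5.93 + 2.23*7 = -5.93 + 15.61 = 9.68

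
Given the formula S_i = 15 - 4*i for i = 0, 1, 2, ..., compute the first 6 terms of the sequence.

This is an arithmetic sequence.
i=0: S_0 = 15 + -4*0 = 15
i=1: S_1 = 15 + -4*1 = 11
i=2: S_2 = 15 + -4*2 = 7
i=3: S_3 = 15 + -4*3 = 3
i=4: S_4 = 15 + -4*4 = -1
i=5: S_5 = 15 + -4*5 = -5
The first 6 terms are: [15, 11, 7, 3, -1, -5]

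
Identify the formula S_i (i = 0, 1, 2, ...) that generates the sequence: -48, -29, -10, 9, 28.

Check differences: -29 - -48 = 19
-10 - -29 = 19
Common difference d = 19.
First term a = -48.
Formula: S_i = -48 + 19*i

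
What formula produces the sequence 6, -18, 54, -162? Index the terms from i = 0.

Check ratios: -18 / 6 = -3.0
Common ratio r = -3.
First term a = 6.
Formula: S_i = 6 * (-3)^i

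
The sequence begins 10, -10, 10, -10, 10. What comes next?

Ratios: -10 / 10 = -1.0
This is a geometric sequence with common ratio r = -1.
Next term = 10 * -1 = -10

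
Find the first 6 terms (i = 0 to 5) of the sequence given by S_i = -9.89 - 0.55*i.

This is an arithmetic sequence.
i=0: S_0 = -9.89 + -0.55*0 = -9.89
i=1: S_1 = -9.89 + -0.55*1 = -10.44
i=2: S_2 = -9.89 + -0.55*2 = -10.99
i=3: S_3 = -9.89 + -0.55*3 = -11.54
i=4: S_4 = -9.89 + -0.55*4 = -12.09
i=5: S_5 = -9.89 + -0.55*5 = -12.64
The first 6 terms are: [-9.89, -10.44, -10.99, -11.54, -12.09, -12.64]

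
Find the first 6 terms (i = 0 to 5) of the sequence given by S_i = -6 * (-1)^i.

This is a geometric sequence.
i=0: S_0 = -6 * (-1)^0 = -6
i=1: S_1 = -6 * (-1)^1 = 6
i=2: S_2 = -6 * (-1)^2 = -6
i=3: S_3 = -6 * (-1)^3 = 6
i=4: S_4 = -6 * (-1)^4 = -6
i=5: S_5 = -6 * (-1)^5 = 6
The first 6 terms are: [-6, 6, -6, 6, -6, 6]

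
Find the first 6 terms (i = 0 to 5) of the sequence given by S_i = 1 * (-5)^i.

This is a geometric sequence.
i=0: S_0 = 1 * (-5)^0 = 1
i=1: S_1 = 1 * (-5)^1 = -5
i=2: S_2 = 1 * (-5)^2 = 25
i=3: S_3 = 1 * (-5)^3 = -125
i=4: S_4 = 1 * (-5)^4 = 625
i=5: S_5 = 1 * (-5)^5 = -3125
The first 6 terms are: [1, -5, 25, -125, 625, -3125]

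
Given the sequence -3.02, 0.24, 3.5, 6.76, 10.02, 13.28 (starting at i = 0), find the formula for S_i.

Check differences: 0.24 - -3.02 = 3.26
3.5 - 0.24 = 3.26
Common difference d = 3.26.
First term a = -3.02.
Formula: S_i = -3.02 + 3.26*i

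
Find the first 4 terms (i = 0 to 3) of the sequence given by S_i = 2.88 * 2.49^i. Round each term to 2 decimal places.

This is a geometric sequence.
i=0: S_0 = 2.88 * 2.49^0 = 2.88
i=1: S_1 = 2.88 * 2.49^1 ≈ 7.17
i=2: S_2 = 2.88 * 2.49^2 ≈ 17.86
i=3: S_3 = 2.88 * 2.49^3 ≈ 44.46
The first 4 terms are: [2.88, 7.17, 17.86, 44.46]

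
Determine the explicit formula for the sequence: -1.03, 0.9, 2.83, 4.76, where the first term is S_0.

Check differences: 0.9 - -1.03 = 1.93
2.83 - 0.9 = 1.93
Common difference d = 1.93.
First term a = -1.03.
Formula: S_i = -1.03 + 1.93*i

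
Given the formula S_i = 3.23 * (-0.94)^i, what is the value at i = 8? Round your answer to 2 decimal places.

S_8 = 3.23 * (-0.94)^8 ≈ 3.23 * 0.6096 ≈ 1.97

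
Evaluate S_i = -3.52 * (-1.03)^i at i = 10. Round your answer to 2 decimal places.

S_10 = -3.52 * (-1.03)^10 ≈ -3.52 * 1.3439 ≈ -4.73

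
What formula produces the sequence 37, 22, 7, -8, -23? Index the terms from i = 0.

Check differences: 22 - 37 = -15
7 - 22 = -15
Common difference d = -15.
First term a = 37.
Formula: S_i = 37 - 15*i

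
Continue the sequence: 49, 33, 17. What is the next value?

Differences: 33 - 49 = -16
This is an arithmetic sequence with common difference d = -16.
Next term = 17 + -16 = 1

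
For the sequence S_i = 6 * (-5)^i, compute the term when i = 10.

S_10 = 6 * (-5)^10 = 6 * 9765625 = 58593750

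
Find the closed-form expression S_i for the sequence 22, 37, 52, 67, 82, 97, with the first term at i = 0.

Check differences: 37 - 22 = 15
52 - 37 = 15
Common difference d = 15.
First term a = 22.
Formula: S_i = 22 + 15*i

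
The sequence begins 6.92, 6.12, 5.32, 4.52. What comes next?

Differences: 6.12 - 6.92 = -0.8
This is an arithmetic sequence with common difference d = -0.8.
Next term = 4.52 + -0.8 = 3.72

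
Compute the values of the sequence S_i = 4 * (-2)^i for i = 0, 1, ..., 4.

This is a geometric sequence.
i=0: S_0 = 4 * (-2)^0 = 4
i=1: S_1 = 4 * (-2)^1 = -8
i=2: S_2 = 4 * (-2)^2 = 16
i=3: S_3 = 4 * (-2)^3 = -32
i=4: S_4 = 4 * (-2)^4 = 64
The first 5 terms are: [4, -8, 16, -32, 64]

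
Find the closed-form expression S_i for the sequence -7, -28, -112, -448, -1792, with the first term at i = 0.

Check ratios: -28 / -7 = 4.0
Common ratio r = 4.
First term a = -7.
Formula: S_i = -7 * 4^i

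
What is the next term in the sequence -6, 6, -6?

Ratios: 6 / -6 = -1.0
This is a geometric sequence with common ratio r = -1.
Next term = -6 * -1 = 6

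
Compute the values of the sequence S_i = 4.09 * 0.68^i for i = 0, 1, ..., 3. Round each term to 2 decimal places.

This is a geometric sequence.
i=0: S_0 = 4.09 * 0.68^0 = 4.09
i=1: S_1 = 4.09 * 0.68^1 ≈ 2.78
i=2: S_2 = 4.09 * 0.68^2 ≈ 1.89
i=3: S_3 = 4.09 * 0.68^3 ≈ 1.29
The first 4 terms are: [4.09, 2.78, 1.89, 1.29]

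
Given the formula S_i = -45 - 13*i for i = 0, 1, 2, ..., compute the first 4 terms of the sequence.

This is an arithmetic sequence.
i=0: S_0 = -45 + -13*0 = -45
i=1: S_1 = -45 + -13*1 = -58
i=2: S_2 = -45 + -13*2 = -71
i=3: S_3 = -45 + -13*3 = -84
The first 4 terms are: [-45, -58, -71, -84]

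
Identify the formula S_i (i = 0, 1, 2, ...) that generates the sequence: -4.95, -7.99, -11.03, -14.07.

Check differences: -7.99 - -4.95 = -3.04
-11.03 - -7.99 = -3.04
Common difference d = -3.04.
First term a = -4.95.
Formula: S_i = -4.95 - 3.04*i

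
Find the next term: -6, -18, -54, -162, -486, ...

Ratios: -18 / -6 = 3.0
This is a geometric sequence with common ratio r = 3.
Next term = -486 * 3 = -1458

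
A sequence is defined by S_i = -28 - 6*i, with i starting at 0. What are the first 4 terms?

This is an arithmetic sequence.
i=0: S_0 = -28 + -6*0 = -28
i=1: S_1 = -28 + -6*1 = -34
i=2: S_2 = -28 + -6*2 = -40
i=3: S_3 = -28 + -6*3 = -46
The first 4 terms are: [-28, -34, -40, -46]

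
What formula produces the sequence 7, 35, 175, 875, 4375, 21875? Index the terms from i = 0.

Check ratios: 35 / 7 = 5.0
Common ratio r = 5.
First term a = 7.
Formula: S_i = 7 * 5^i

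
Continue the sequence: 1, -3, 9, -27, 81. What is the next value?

Ratios: -3 / 1 = -3.0
This is a geometric sequence with common ratio r = -3.
Next term = 81 * -3 = -243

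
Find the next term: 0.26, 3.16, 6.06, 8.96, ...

Differences: 3.16 - 0.26 = 2.9
This is an arithmetic sequence with common difference d = 2.9.
Next term = 8.96 + 2.9 = 11.86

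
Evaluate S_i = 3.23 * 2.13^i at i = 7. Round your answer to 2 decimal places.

S_7 = 3.23 * 2.13^7 ≈ 3.23 * 198.9103 ≈ 642.48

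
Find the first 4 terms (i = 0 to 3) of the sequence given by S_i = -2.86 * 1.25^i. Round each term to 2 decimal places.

This is a geometric sequence.
i=0: S_0 = -2.86 * 1.25^0 = -2.86
i=1: S_1 = -2.86 * 1.25^1 ≈ -3.58
i=2: S_2 = -2.86 * 1.25^2 ≈ -4.47
i=3: S_3 = -2.86 * 1.25^3 ≈ -5.59
The first 4 terms are: [-2.86, -3.58, -4.47, -5.59]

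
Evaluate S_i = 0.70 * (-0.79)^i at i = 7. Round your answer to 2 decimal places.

S_7 = 0.7 * (-0.79)^7 ≈ 0.7 * -0.192 ≈ -0.13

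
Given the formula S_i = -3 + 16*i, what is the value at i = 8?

S_8 = -3 + 16*8 = -3 + 128 = 125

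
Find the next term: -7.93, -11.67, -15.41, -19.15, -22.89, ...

Differences: -11.67 - -7.93 = -3.74
This is an arithmetic sequence with common difference d = -3.74.
Next term = -22.89 + -3.74 = -26.63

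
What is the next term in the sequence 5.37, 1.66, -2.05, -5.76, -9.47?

Differences: 1.66 - 5.37 = -3.71
This is an arithmetic sequence with common difference d = -3.71.
Next term = -9.47 + -3.71 = -13.18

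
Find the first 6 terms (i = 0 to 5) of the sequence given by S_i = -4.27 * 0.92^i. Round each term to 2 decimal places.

This is a geometric sequence.
i=0: S_0 = -4.27 * 0.92^0 = -4.27
i=1: S_1 = -4.27 * 0.92^1 ≈ -3.93
i=2: S_2 = -4.27 * 0.92^2 ≈ -3.61
i=3: S_3 = -4.27 * 0.92^3 ≈ -3.32
i=4: S_4 = -4.27 * 0.92^4 ≈ -3.06
i=5: S_5 = -4.27 * 0.92^5 ≈ -2.81
The first 6 terms are: [-4.27, -3.93, -3.61, -3.32, -3.06, -2.81]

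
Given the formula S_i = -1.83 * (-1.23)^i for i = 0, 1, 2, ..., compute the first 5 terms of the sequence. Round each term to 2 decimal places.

This is a geometric sequence.
i=0: S_0 = -1.83 * (-1.23)^0 = -1.83
i=1: S_1 = -1.83 * (-1.23)^1 ≈ 2.25
i=2: S_2 = -1.83 * (-1.23)^2 ≈ -2.77
i=3: S_3 = -1.83 * (-1.23)^3 ≈ 3.41
i=4: S_4 = -1.83 * (-1.23)^4 ≈ -4.19
The first 5 terms are: [-1.83, 2.25, -2.77, 3.41, -4.19]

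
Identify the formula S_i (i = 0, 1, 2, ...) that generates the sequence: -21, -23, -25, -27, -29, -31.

Check differences: -23 - -21 = -2
-25 - -23 = -2
Common difference d = -2.
First term a = -21.
Formula: S_i = -21 - 2*i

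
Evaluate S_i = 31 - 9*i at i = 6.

S_6 = 31 + -9*6 = 31 + -54 = -23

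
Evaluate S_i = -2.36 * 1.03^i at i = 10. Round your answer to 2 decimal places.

S_10 = -2.36 * 1.03^10 ≈ -2.36 * 1.3439 ≈ -3.17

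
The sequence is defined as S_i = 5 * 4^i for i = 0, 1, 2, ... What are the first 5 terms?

This is a geometric sequence.
i=0: S_0 = 5 * 4^0 = 5
i=1: S_1 = 5 * 4^1 = 20
i=2: S_2 = 5 * 4^2 = 80
i=3: S_3 = 5 * 4^3 = 320
i=4: S_4 = 5 * 4^4 = 1280
The first 5 terms are: [5, 20, 80, 320, 1280]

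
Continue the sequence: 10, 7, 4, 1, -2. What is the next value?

Differences: 7 - 10 = -3
This is an arithmetic sequence with common difference d = -3.
Next term = -2 + -3 = -5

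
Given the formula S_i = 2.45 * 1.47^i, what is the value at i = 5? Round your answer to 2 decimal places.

S_5 = 2.45 * 1.47^5 ≈ 2.45 * 6.8641 ≈ 16.82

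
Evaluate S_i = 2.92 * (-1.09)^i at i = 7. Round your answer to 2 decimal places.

S_7 = 2.92 * (-1.09)^7 ≈ 2.92 * -1.828 ≈ -5.34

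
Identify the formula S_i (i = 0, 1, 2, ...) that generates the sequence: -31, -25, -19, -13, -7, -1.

Check differences: -25 - -31 = 6
-19 - -25 = 6
Common difference d = 6.
First term a = -31.
Formula: S_i = -31 + 6*i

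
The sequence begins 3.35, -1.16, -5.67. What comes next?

Differences: -1.16 - 3.35 = -4.51
This is an arithmetic sequence with common difference d = -4.51.
Next term = -5.67 + -4.51 = -10.18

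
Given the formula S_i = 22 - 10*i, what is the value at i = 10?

S_10 = 22 + -10*10 = 22 + -100 = -78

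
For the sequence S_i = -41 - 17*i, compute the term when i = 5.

S_5 = -41 + -17*5 = -41 + -85 = -126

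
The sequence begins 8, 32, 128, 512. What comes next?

Ratios: 32 / 8 = 4.0
This is a geometric sequence with common ratio r = 4.
Next term = 512 * 4 = 2048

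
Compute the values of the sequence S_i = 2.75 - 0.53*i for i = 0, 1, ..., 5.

This is an arithmetic sequence.
i=0: S_0 = 2.75 + -0.53*0 = 2.75
i=1: S_1 = 2.75 + -0.53*1 = 2.22
i=2: S_2 = 2.75 + -0.53*2 = 1.69
i=3: S_3 = 2.75 + -0.53*3 = 1.16
i=4: S_4 = 2.75 + -0.53*4 = 0.63
i=5: S_5 = 2.75 + -0.53*5 = 0.1
The first 6 terms are: [2.75, 2.22, 1.69, 1.16, 0.63, 0.1]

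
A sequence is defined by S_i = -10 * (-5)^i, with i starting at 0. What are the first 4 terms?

This is a geometric sequence.
i=0: S_0 = -10 * (-5)^0 = -10
i=1: S_1 = -10 * (-5)^1 = 50
i=2: S_2 = -10 * (-5)^2 = -250
i=3: S_3 = -10 * (-5)^3 = 1250
The first 4 terms are: [-10, 50, -250, 1250]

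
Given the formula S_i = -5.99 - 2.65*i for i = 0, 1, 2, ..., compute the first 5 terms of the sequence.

This is an arithmetic sequence.
i=0: S_0 = -5.99 + -2.65*0 = -5.99
i=1: S_1 = -5.99 + -2.65*1 = -8.64
i=2: S_2 = -5.99 + -2.65*2 = -11.29
i=3: S_3 = -5.99 + -2.65*3 = -13.94
i=4: S_4 = -5.99 + -2.65*4 = -16.59
The first 5 terms are: [-5.99, -8.64, -11.29, -13.94, -16.59]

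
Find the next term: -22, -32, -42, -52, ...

Differences: -32 - -22 = -10
This is an arithmetic sequence with common difference d = -10.
Next term = -52 + -10 = -62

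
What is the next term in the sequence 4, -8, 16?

Ratios: -8 / 4 = -2.0
This is a geometric sequence with common ratio r = -2.
Next term = 16 * -2 = -32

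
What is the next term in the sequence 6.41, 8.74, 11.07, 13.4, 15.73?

Differences: 8.74 - 6.41 = 2.33
This is an arithmetic sequence with common difference d = 2.33.
Next term = 15.73 + 2.33 = 18.06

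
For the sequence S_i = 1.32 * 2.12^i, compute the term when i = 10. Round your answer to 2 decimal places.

S_10 = 1.32 * 2.12^10 ≈ 1.32 * 1833.828 ≈ 2420.65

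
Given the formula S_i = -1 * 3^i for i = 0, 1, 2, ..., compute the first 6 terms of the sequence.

This is a geometric sequence.
i=0: S_0 = -1 * 3^0 = -1
i=1: S_1 = -1 * 3^1 = -3
i=2: S_2 = -1 * 3^2 = -9
i=3: S_3 = -1 * 3^3 = -27
i=4: S_4 = -1 * 3^4 = -81
i=5: S_5 = -1 * 3^5 = -243
The first 6 terms are: [-1, -3, -9, -27, -81, -243]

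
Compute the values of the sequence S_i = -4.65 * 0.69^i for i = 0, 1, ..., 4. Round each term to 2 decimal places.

This is a geometric sequence.
i=0: S_0 = -4.65 * 0.69^0 = -4.65
i=1: S_1 = -4.65 * 0.69^1 ≈ -3.21
i=2: S_2 = -4.65 * 0.69^2 ≈ -2.21
i=3: S_3 = -4.65 * 0.69^3 ≈ -1.53
i=4: S_4 = -4.65 * 0.69^4 ≈ -1.05
The first 5 terms are: [-4.65, -3.21, -2.21, -1.53, -1.05]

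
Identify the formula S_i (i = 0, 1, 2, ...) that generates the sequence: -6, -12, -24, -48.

Check ratios: -12 / -6 = 2.0
Common ratio r = 2.
First term a = -6.
Formula: S_i = -6 * 2^i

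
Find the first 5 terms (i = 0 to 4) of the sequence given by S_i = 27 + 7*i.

This is an arithmetic sequence.
i=0: S_0 = 27 + 7*0 = 27
i=1: S_1 = 27 + 7*1 = 34
i=2: S_2 = 27 + 7*2 = 41
i=3: S_3 = 27 + 7*3 = 48
i=4: S_4 = 27 + 7*4 = 55
The first 5 terms are: [27, 34, 41, 48, 55]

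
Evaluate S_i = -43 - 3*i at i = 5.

S_5 = -43 + -3*5 = -43 + -15 = -58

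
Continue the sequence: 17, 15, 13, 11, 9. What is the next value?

Differences: 15 - 17 = -2
This is an arithmetic sequence with common difference d = -2.
Next term = 9 + -2 = 7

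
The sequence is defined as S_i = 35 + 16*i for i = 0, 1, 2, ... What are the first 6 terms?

This is an arithmetic sequence.
i=0: S_0 = 35 + 16*0 = 35
i=1: S_1 = 35 + 16*1 = 51
i=2: S_2 = 35 + 16*2 = 67
i=3: S_3 = 35 + 16*3 = 83
i=4: S_4 = 35 + 16*4 = 99
i=5: S_5 = 35 + 16*5 = 115
The first 6 terms are: [35, 51, 67, 83, 99, 115]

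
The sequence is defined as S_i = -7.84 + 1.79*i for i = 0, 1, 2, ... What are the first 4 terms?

This is an arithmetic sequence.
i=0: S_0 = -7.84 + 1.79*0 = -7.84
i=1: S_1 = -7.84 + 1.79*1 = -6.05
i=2: S_2 = -7.84 + 1.79*2 = -4.26
i=3: S_3 = -7.84 + 1.79*3 = -2.47
The first 4 terms are: [-7.84, -6.05, -4.26, -2.47]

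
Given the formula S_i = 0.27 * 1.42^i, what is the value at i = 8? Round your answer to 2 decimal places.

S_8 = 0.27 * 1.42^8 ≈ 0.27 * 16.5313 ≈ 4.46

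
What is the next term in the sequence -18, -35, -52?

Differences: -35 - -18 = -17
This is an arithmetic sequence with common difference d = -17.
Next term = -52 + -17 = -69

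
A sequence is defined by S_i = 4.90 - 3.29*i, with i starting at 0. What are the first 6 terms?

This is an arithmetic sequence.
i=0: S_0 = 4.9 + -3.29*0 = 4.9
i=1: S_1 = 4.9 + -3.29*1 = 1.61
i=2: S_2 = 4.9 + -3.29*2 = -1.68
i=3: S_3 = 4.9 + -3.29*3 = -4.97
i=4: S_4 = 4.9 + -3.29*4 = -8.26
i=5: S_5 = 4.9 + -3.29*5 = -11.55
The first 6 terms are: [4.9, 1.61, -1.68, -4.97, -8.26, -11.55]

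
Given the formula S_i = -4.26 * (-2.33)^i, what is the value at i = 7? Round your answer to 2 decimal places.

S_7 = -4.26 * (-2.33)^7 ≈ -4.26 * -372.8133 ≈ 1588.18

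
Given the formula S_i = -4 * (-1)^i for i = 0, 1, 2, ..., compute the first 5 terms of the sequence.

This is a geometric sequence.
i=0: S_0 = -4 * (-1)^0 = -4
i=1: S_1 = -4 * (-1)^1 = 4
i=2: S_2 = -4 * (-1)^2 = -4
i=3: S_3 = -4 * (-1)^3 = 4
i=4: S_4 = -4 * (-1)^4 = -4
The first 5 terms are: [-4, 4, -4, 4, -4]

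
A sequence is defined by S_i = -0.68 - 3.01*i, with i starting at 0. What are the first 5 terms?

This is an arithmetic sequence.
i=0: S_0 = -0.68 + -3.01*0 = -0.68
i=1: S_1 = -0.68 + -3.01*1 = -3.69
i=2: S_2 = -0.68 + -3.01*2 = -6.7
i=3: S_3 = -0.68 + -3.01*3 = -9.71
i=4: S_4 = -0.68 + -3.01*4 = -12.72
The first 5 terms are: [-0.68, -3.69, -6.7, -9.71, -12.72]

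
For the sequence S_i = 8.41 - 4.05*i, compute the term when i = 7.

S_7 = 8.41 + -4.05*7 = 8.41 + -28.35 = -19.94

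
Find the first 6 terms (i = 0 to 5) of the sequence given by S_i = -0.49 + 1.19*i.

This is an arithmetic sequence.
i=0: S_0 = -0.49 + 1.19*0 = -0.49
i=1: S_1 = -0.49 + 1.19*1 = 0.7
i=2: S_2 = -0.49 + 1.19*2 = 1.89
i=3: S_3 = -0.49 + 1.19*3 = 3.08
i=4: S_4 = -0.49 + 1.19*4 = 4.27
i=5: S_5 = -0.49 + 1.19*5 = 5.46
The first 6 terms are: [-0.49, 0.7, 1.89, 3.08, 4.27, 5.46]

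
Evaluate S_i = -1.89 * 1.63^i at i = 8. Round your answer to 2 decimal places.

S_8 = -1.89 * 1.63^8 ≈ -1.89 * 49.8311 ≈ -94.18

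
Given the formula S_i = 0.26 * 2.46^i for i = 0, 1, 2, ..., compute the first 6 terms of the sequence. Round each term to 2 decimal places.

This is a geometric sequence.
i=0: S_0 = 0.26 * 2.46^0 = 0.26
i=1: S_1 = 0.26 * 2.46^1 ≈ 0.64
i=2: S_2 = 0.26 * 2.46^2 ≈ 1.57
i=3: S_3 = 0.26 * 2.46^3 ≈ 3.87
i=4: S_4 = 0.26 * 2.46^4 ≈ 9.52
i=5: S_5 = 0.26 * 2.46^5 ≈ 23.42
The first 6 terms are: [0.26, 0.64, 1.57, 3.87, 9.52, 23.42]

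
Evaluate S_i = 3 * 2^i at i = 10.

S_10 = 3 * 2^10 = 3 * 1024 = 3072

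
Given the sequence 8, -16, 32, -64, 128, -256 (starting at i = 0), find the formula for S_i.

Check ratios: -16 / 8 = -2.0
Common ratio r = -2.
First term a = 8.
Formula: S_i = 8 * (-2)^i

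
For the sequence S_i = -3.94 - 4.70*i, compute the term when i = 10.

S_10 = -3.94 + -4.7*10 = -3.94 + -47.0 = -50.94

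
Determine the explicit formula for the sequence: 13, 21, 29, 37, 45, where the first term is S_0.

Check differences: 21 - 13 = 8
29 - 21 = 8
Common difference d = 8.
First term a = 13.
Formula: S_i = 13 + 8*i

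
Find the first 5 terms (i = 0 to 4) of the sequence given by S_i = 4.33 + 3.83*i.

This is an arithmetic sequence.
i=0: S_0 = 4.33 + 3.83*0 = 4.33
i=1: S_1 = 4.33 + 3.83*1 = 8.16
i=2: S_2 = 4.33 + 3.83*2 = 11.99
i=3: S_3 = 4.33 + 3.83*3 = 15.82
i=4: S_4 = 4.33 + 3.83*4 = 19.65
The first 5 terms are: [4.33, 8.16, 11.99, 15.82, 19.65]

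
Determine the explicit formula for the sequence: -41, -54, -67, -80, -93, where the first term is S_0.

Check differences: -54 - -41 = -13
-67 - -54 = -13
Common difference d = -13.
First term a = -41.
Formula: S_i = -41 - 13*i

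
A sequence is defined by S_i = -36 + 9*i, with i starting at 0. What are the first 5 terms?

This is an arithmetic sequence.
i=0: S_0 = -36 + 9*0 = -36
i=1: S_1 = -36 + 9*1 = -27
i=2: S_2 = -36 + 9*2 = -18
i=3: S_3 = -36 + 9*3 = -9
i=4: S_4 = -36 + 9*4 = 0
The first 5 terms are: [-36, -27, -18, -9, 0]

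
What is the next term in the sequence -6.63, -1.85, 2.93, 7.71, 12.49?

Differences: -1.85 - -6.63 = 4.78
This is an arithmetic sequence with common difference d = 4.78.
Next term = 12.49 + 4.78 = 17.27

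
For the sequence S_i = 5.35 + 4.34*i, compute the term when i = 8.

S_8 = 5.35 + 4.34*8 = 5.35 + 34.72 = 40.07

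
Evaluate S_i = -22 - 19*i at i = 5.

S_5 = -22 + -19*5 = -22 + -95 = -117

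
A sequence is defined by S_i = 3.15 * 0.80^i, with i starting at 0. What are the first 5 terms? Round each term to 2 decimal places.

This is a geometric sequence.
i=0: S_0 = 3.15 * 0.8^0 = 3.15
i=1: S_1 = 3.15 * 0.8^1 = 2.52
i=2: S_2 = 3.15 * 0.8^2 ≈ 2.02
i=3: S_3 = 3.15 * 0.8^3 ≈ 1.61
i=4: S_4 = 3.15 * 0.8^4 ≈ 1.29
The first 5 terms are: [3.15, 2.52, 2.02, 1.61, 1.29]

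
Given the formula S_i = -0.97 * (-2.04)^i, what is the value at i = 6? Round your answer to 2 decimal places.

S_6 = -0.97 * (-2.04)^6 ≈ -0.97 * 72.0744 ≈ -69.91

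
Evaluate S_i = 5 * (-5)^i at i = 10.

S_10 = 5 * (-5)^10 = 5 * 9765625 = 48828125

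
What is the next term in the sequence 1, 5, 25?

Ratios: 5 / 1 = 5.0
This is a geometric sequence with common ratio r = 5.
Next term = 25 * 5 = 125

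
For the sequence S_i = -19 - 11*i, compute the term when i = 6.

S_6 = -19 + -11*6 = -19 + -66 = -85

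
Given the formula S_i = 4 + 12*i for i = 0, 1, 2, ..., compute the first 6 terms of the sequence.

This is an arithmetic sequence.
i=0: S_0 = 4 + 12*0 = 4
i=1: S_1 = 4 + 12*1 = 16
i=2: S_2 = 4 + 12*2 = 28
i=3: S_3 = 4 + 12*3 = 40
i=4: S_4 = 4 + 12*4 = 52
i=5: S_5 = 4 + 12*5 = 64
The first 6 terms are: [4, 16, 28, 40, 52, 64]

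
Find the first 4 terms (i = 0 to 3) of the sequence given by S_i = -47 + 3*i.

This is an arithmetic sequence.
i=0: S_0 = -47 + 3*0 = -47
i=1: S_1 = -47 + 3*1 = -44
i=2: S_2 = -47 + 3*2 = -41
i=3: S_3 = -47 + 3*3 = -38
The first 4 terms are: [-47, -44, -41, -38]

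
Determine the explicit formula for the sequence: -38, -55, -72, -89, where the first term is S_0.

Check differences: -55 - -38 = -17
-72 - -55 = -17
Common difference d = -17.
First term a = -38.
Formula: S_i = -38 - 17*i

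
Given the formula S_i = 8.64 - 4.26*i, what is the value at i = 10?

S_10 = 8.64 + -4.26*10 = 8.64 + -42.6 = -33.96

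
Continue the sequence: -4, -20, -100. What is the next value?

Ratios: -20 / -4 = 5.0
This is a geometric sequence with common ratio r = 5.
Next term = -100 * 5 = -500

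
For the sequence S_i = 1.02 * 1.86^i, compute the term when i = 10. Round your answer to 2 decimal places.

S_10 = 1.02 * 1.86^10 ≈ 1.02 * 495.5979 ≈ 505.51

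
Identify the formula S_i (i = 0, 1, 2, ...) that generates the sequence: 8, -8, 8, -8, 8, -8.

Check ratios: -8 / 8 = -1.0
Common ratio r = -1.
First term a = 8.
Formula: S_i = 8 * (-1)^i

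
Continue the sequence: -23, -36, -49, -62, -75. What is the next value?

Differences: -36 - -23 = -13
This is an arithmetic sequence with common difference d = -13.
Next term = -75 + -13 = -88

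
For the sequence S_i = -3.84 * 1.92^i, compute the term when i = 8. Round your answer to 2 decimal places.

S_8 = -3.84 * 1.92^8 ≈ -3.84 * 184.6757 ≈ -709.15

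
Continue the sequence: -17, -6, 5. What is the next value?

Differences: -6 - -17 = 11
This is an arithmetic sequence with common difference d = 11.
Next term = 5 + 11 = 16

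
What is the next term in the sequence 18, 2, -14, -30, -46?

Differences: 2 - 18 = -16
This is an arithmetic sequence with common difference d = -16.
Next term = -46 + -16 = -62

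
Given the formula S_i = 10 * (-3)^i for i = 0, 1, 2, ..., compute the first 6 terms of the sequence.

This is a geometric sequence.
i=0: S_0 = 10 * (-3)^0 = 10
i=1: S_1 = 10 * (-3)^1 = -30
i=2: S_2 = 10 * (-3)^2 = 90
i=3: S_3 = 10 * (-3)^3 = -270
i=4: S_4 = 10 * (-3)^4 = 810
i=5: S_5 = 10 * (-3)^5 = -2430
The first 6 terms are: [10, -30, 90, -270, 810, -2430]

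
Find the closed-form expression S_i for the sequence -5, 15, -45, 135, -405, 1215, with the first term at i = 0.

Check ratios: 15 / -5 = -3.0
Common ratio r = -3.
First term a = -5.
Formula: S_i = -5 * (-3)^i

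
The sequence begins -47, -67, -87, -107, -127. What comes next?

Differences: -67 - -47 = -20
This is an arithmetic sequence with common difference d = -20.
Next term = -127 + -20 = -147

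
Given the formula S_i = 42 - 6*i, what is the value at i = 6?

S_6 = 42 + -6*6 = 42 + -36 = 6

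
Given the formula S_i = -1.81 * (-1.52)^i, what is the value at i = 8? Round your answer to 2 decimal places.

S_8 = -1.81 * (-1.52)^8 ≈ -1.81 * 28.4937 ≈ -51.57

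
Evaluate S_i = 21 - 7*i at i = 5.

S_5 = 21 + -7*5 = 21 + -35 = -14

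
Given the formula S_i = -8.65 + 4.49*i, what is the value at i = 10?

S_10 = -8.65 + 4.49*10 = -8.65 + 44.9 = 36.25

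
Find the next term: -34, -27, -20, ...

Differences: -27 - -34 = 7
This is an arithmetic sequence with common difference d = 7.
Next term = -20 + 7 = -13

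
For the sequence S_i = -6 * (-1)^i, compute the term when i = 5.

S_5 = -6 * (-1)^5 = -6 * -1 = 6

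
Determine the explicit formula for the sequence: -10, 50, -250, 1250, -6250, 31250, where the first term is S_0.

Check ratios: 50 / -10 = -5.0
Common ratio r = -5.
First term a = -10.
Formula: S_i = -10 * (-5)^i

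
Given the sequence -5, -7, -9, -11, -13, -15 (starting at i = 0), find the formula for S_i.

Check differences: -7 - -5 = -2
-9 - -7 = -2
Common difference d = -2.
First term a = -5.
Formula: S_i = -5 - 2*i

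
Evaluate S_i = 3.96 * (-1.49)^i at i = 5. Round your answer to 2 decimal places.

S_5 = 3.96 * (-1.49)^5 ≈ 3.96 * -7.344 ≈ -29.08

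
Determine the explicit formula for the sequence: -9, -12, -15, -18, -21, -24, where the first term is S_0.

Check differences: -12 - -9 = -3
-15 - -12 = -3
Common difference d = -3.
First term a = -9.
Formula: S_i = -9 - 3*i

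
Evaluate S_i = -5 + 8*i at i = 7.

S_7 = -5 + 8*7 = -5 + 56 = 51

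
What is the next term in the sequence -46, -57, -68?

Differences: -57 - -46 = -11
This is an arithmetic sequence with common difference d = -11.
Next term = -68 + -11 = -79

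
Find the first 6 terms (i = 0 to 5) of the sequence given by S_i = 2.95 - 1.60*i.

This is an arithmetic sequence.
i=0: S_0 = 2.95 + -1.6*0 = 2.95
i=1: S_1 = 2.95 + -1.6*1 = 1.35
i=2: S_2 = 2.95 + -1.6*2 = -0.25
i=3: S_3 = 2.95 + -1.6*3 = -1.85
i=4: S_4 = 2.95 + -1.6*4 = -3.45
i=5: S_5 = 2.95 + -1.6*5 = -5.05
The first 6 terms are: [2.95, 1.35, -0.25, -1.85, -3.45, -5.05]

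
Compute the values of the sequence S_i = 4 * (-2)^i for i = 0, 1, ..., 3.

This is a geometric sequence.
i=0: S_0 = 4 * (-2)^0 = 4
i=1: S_1 = 4 * (-2)^1 = -8
i=2: S_2 = 4 * (-2)^2 = 16
i=3: S_3 = 4 * (-2)^3 = -32
The first 4 terms are: [4, -8, 16, -32]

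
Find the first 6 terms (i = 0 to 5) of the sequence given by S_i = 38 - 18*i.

This is an arithmetic sequence.
i=0: S_0 = 38 + -18*0 = 38
i=1: S_1 = 38 + -18*1 = 20
i=2: S_2 = 38 + -18*2 = 2
i=3: S_3 = 38 + -18*3 = -16
i=4: S_4 = 38 + -18*4 = -34
i=5: S_5 = 38 + -18*5 = -52
The first 6 terms are: [38, 20, 2, -16, -34, -52]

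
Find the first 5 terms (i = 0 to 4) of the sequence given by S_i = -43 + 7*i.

This is an arithmetic sequence.
i=0: S_0 = -43 + 7*0 = -43
i=1: S_1 = -43 + 7*1 = -36
i=2: S_2 = -43 + 7*2 = -29
i=3: S_3 = -43 + 7*3 = -22
i=4: S_4 = -43 + 7*4 = -15
The first 5 terms are: [-43, -36, -29, -22, -15]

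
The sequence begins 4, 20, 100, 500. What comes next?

Ratios: 20 / 4 = 5.0
This is a geometric sequence with common ratio r = 5.
Next term = 500 * 5 = 2500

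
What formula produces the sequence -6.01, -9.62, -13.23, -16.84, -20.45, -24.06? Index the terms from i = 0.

Check differences: -9.62 - -6.01 = -3.61
-13.23 - -9.62 = -3.61
Common difference d = -3.61.
First term a = -6.01.
Formula: S_i = -6.01 - 3.61*i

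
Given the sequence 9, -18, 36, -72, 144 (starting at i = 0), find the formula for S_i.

Check ratios: -18 / 9 = -2.0
Common ratio r = -2.
First term a = 9.
Formula: S_i = 9 * (-2)^i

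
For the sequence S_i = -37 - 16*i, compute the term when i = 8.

S_8 = -37 + -16*8 = -37 + -128 = -165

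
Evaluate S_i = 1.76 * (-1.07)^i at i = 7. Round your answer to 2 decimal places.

S_7 = 1.76 * (-1.07)^7 ≈ 1.76 * -1.6058 ≈ -2.83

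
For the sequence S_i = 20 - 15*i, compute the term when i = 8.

S_8 = 20 + -15*8 = 20 + -120 = -100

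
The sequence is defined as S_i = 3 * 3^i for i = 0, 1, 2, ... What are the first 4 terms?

This is a geometric sequence.
i=0: S_0 = 3 * 3^0 = 3
i=1: S_1 = 3 * 3^1 = 9
i=2: S_2 = 3 * 3^2 = 27
i=3: S_3 = 3 * 3^3 = 81
The first 4 terms are: [3, 9, 27, 81]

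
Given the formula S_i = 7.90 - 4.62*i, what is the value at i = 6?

S_6 = 7.9 + -4.62*6 = 7.9 + -27.72 = -19.82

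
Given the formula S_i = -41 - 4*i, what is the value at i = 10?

S_10 = -41 + -4*10 = -41 + -40 = -81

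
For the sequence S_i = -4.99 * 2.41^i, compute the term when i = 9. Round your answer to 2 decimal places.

S_9 = -4.99 * 2.41^9 ≈ -4.99 * 2742.5426 ≈ -13685.29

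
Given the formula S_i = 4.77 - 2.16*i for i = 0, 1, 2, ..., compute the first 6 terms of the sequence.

This is an arithmetic sequence.
i=0: S_0 = 4.77 + -2.16*0 = 4.77
i=1: S_1 = 4.77 + -2.16*1 = 2.61
i=2: S_2 = 4.77 + -2.16*2 = 0.45
i=3: S_3 = 4.77 + -2.16*3 = -1.71
i=4: S_4 = 4.77 + -2.16*4 = -3.87
i=5: S_5 = 4.77 + -2.16*5 = -6.03
The first 6 terms are: [4.77, 2.61, 0.45, -1.71, -3.87, -6.03]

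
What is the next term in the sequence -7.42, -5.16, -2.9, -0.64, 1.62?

Differences: -5.16 - -7.42 = 2.26
This is an arithmetic sequence with common difference d = 2.26.
Next term = 1.62 + 2.26 = 3.88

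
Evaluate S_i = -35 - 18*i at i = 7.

S_7 = -35 + -18*7 = -35 + -126 = -161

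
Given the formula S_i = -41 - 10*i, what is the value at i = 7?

S_7 = -41 + -10*7 = -41 + -70 = -111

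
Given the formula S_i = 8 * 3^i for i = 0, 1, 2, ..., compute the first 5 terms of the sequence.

This is a geometric sequence.
i=0: S_0 = 8 * 3^0 = 8
i=1: S_1 = 8 * 3^1 = 24
i=2: S_2 = 8 * 3^2 = 72
i=3: S_3 = 8 * 3^3 = 216
i=4: S_4 = 8 * 3^4 = 648
The first 5 terms are: [8, 24, 72, 216, 648]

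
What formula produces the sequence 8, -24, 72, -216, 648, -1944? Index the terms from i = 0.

Check ratios: -24 / 8 = -3.0
Common ratio r = -3.
First term a = 8.
Formula: S_i = 8 * (-3)^i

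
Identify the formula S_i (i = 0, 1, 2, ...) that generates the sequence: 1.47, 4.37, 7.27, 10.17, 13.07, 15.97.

Check differences: 4.37 - 1.47 = 2.9
7.27 - 4.37 = 2.9
Common difference d = 2.9.
First term a = 1.47.
Formula: S_i = 1.47 + 2.90*i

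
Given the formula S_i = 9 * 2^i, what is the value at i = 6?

S_6 = 9 * 2^6 = 9 * 64 = 576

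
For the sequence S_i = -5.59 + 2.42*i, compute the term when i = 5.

S_5 = -5.59 + 2.42*5 = -5.59 + 12.1 = 6.51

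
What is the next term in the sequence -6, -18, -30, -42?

Differences: -18 - -6 = -12
This is an arithmetic sequence with common difference d = -12.
Next term = -42 + -12 = -54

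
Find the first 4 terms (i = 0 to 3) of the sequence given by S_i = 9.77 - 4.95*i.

This is an arithmetic sequence.
i=0: S_0 = 9.77 + -4.95*0 = 9.77
i=1: S_1 = 9.77 + -4.95*1 = 4.82
i=2: S_2 = 9.77 + -4.95*2 = -0.13
i=3: S_3 = 9.77 + -4.95*3 = -5.08
The first 4 terms are: [9.77, 4.82, -0.13, -5.08]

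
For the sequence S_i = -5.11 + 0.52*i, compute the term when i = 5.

S_5 = -5.11 + 0.52*5 = -5.11 + 2.6 = -2.51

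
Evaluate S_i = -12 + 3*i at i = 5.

S_5 = -12 + 3*5 = -12 + 15 = 3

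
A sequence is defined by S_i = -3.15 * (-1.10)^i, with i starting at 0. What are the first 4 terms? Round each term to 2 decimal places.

This is a geometric sequence.
i=0: S_0 = -3.15 * (-1.1)^0 = -3.15
i=1: S_1 = -3.15 * (-1.1)^1 ≈ 3.47
i=2: S_2 = -3.15 * (-1.1)^2 ≈ -3.81
i=3: S_3 = -3.15 * (-1.1)^3 ≈ 4.19
The first 4 terms are: [-3.15, 3.47, -3.81, 4.19]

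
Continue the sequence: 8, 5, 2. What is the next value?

Differences: 5 - 8 = -3
This is an arithmetic sequence with common difference d = -3.
Next term = 2 + -3 = -1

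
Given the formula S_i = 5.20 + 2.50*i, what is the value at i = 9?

S_9 = 5.2 + 2.5*9 = 5.2 + 22.5 = 27.7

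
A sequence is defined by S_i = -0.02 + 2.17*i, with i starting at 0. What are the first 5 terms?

This is an arithmetic sequence.
i=0: S_0 = -0.02 + 2.17*0 = -0.02
i=1: S_1 = -0.02 + 2.17*1 = 2.15
i=2: S_2 = -0.02 + 2.17*2 = 4.32
i=3: S_3 = -0.02 + 2.17*3 = 6.49
i=4: S_4 = -0.02 + 2.17*4 = 8.66
The first 5 terms are: [-0.02, 2.15, 4.32, 6.49, 8.66]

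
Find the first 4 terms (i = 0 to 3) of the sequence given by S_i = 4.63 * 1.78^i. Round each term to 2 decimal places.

This is a geometric sequence.
i=0: S_0 = 4.63 * 1.78^0 = 4.63
i=1: S_1 = 4.63 * 1.78^1 ≈ 8.24
i=2: S_2 = 4.63 * 1.78^2 ≈ 14.67
i=3: S_3 = 4.63 * 1.78^3 ≈ 26.11
The first 4 terms are: [4.63, 8.24, 14.67, 26.11]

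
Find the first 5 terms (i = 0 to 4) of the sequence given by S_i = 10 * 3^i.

This is a geometric sequence.
i=0: S_0 = 10 * 3^0 = 10
i=1: S_1 = 10 * 3^1 = 30
i=2: S_2 = 10 * 3^2 = 90
i=3: S_3 = 10 * 3^3 = 270
i=4: S_4 = 10 * 3^4 = 810
The first 5 terms are: [10, 30, 90, 270, 810]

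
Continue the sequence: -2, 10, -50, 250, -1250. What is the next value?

Ratios: 10 / -2 = -5.0
This is a geometric sequence with common ratio r = -5.
Next term = -1250 * -5 = 6250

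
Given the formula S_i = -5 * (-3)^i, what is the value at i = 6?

S_6 = -5 * (-3)^6 = -5 * 729 = -3645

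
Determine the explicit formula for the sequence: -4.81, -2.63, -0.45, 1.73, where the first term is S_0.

Check differences: -2.63 - -4.81 = 2.18
-0.45 - -2.63 = 2.18
Common difference d = 2.18.
First term a = -4.81.
Formula: S_i = -4.81 + 2.18*i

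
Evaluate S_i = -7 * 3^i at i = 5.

S_5 = -7 * 3^5 = -7 * 243 = -1701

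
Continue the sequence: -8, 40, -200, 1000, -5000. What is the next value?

Ratios: 40 / -8 = -5.0
This is a geometric sequence with common ratio r = -5.
Next term = -5000 * -5 = 25000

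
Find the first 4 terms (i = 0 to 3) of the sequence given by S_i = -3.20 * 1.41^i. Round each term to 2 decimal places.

This is a geometric sequence.
i=0: S_0 = -3.2 * 1.41^0 = -3.2
i=1: S_1 = -3.2 * 1.41^1 ≈ -4.51
i=2: S_2 = -3.2 * 1.41^2 ≈ -6.36
i=3: S_3 = -3.2 * 1.41^3 ≈ -8.97
The first 4 terms are: [-3.2, -4.51, -6.36, -8.97]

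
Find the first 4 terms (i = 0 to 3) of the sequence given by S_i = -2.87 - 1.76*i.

This is an arithmetic sequence.
i=0: S_0 = -2.87 + -1.76*0 = -2.87
i=1: S_1 = -2.87 + -1.76*1 = -4.63
i=2: S_2 = -2.87 + -1.76*2 = -6.39
i=3: S_3 = -2.87 + -1.76*3 = -8.15
The first 4 terms are: [-2.87, -4.63, -6.39, -8.15]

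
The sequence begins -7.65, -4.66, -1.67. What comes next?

Differences: -4.66 - -7.65 = 2.99
This is an arithmetic sequence with common difference d = 2.99.
Next term = -1.67 + 2.99 = 1.32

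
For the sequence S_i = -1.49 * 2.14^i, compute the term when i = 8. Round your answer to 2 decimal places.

S_8 = -1.49 * 2.14^8 ≈ -1.49 * 439.8557 ≈ -655.38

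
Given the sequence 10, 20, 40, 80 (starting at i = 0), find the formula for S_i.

Check ratios: 20 / 10 = 2.0
Common ratio r = 2.
First term a = 10.
Formula: S_i = 10 * 2^i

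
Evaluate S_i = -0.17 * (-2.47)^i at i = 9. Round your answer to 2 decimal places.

S_9 = -0.17 * (-2.47)^9 ≈ -0.17 * -3421.9415 ≈ 581.73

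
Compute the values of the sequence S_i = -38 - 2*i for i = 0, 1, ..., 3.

This is an arithmetic sequence.
i=0: S_0 = -38 + -2*0 = -38
i=1: S_1 = -38 + -2*1 = -40
i=2: S_2 = -38 + -2*2 = -42
i=3: S_3 = -38 + -2*3 = -44
The first 4 terms are: [-38, -40, -42, -44]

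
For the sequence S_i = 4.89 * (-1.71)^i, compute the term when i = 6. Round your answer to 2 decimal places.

S_6 = 4.89 * (-1.71)^6 ≈ 4.89 * 25.0021 ≈ 122.26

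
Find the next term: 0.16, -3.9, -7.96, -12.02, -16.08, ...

Differences: -3.9 - 0.16 = -4.06
This is an arithmetic sequence with common difference d = -4.06.
Next term = -16.08 + -4.06 = -20.14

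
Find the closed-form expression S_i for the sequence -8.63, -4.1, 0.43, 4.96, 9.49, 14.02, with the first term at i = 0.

Check differences: -4.1 - -8.63 = 4.53
0.43 - -4.1 = 4.53
Common difference d = 4.53.
First term a = -8.63.
Formula: S_i = -8.63 + 4.53*i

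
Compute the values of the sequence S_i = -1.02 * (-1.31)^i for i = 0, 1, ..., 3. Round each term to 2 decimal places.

This is a geometric sequence.
i=0: S_0 = -1.02 * (-1.31)^0 = -1.02
i=1: S_1 = -1.02 * (-1.31)^1 ≈ 1.34
i=2: S_2 = -1.02 * (-1.31)^2 ≈ -1.75
i=3: S_3 = -1.02 * (-1.31)^3 ≈ 2.29
The first 4 terms are: [-1.02, 1.34, -1.75, 2.29]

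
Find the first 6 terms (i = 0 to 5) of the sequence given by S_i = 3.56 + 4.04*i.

This is an arithmetic sequence.
i=0: S_0 = 3.56 + 4.04*0 = 3.56
i=1: S_1 = 3.56 + 4.04*1 = 7.6
i=2: S_2 = 3.56 + 4.04*2 = 11.64
i=3: S_3 = 3.56 + 4.04*3 = 15.68
i=4: S_4 = 3.56 + 4.04*4 = 19.72
i=5: S_5 = 3.56 + 4.04*5 = 23.76
The first 6 terms are: [3.56, 7.6, 11.64, 15.68, 19.72, 23.76]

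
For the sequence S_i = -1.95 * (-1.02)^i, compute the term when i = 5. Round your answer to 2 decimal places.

S_5 = -1.95 * (-1.02)^5 ≈ -1.95 * -1.1041 ≈ 2.15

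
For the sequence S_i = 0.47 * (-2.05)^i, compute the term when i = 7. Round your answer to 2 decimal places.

S_7 = 0.47 * (-2.05)^7 ≈ 0.47 * -152.1518 ≈ -71.51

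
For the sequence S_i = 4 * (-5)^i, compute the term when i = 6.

S_6 = 4 * (-5)^6 = 4 * 15625 = 62500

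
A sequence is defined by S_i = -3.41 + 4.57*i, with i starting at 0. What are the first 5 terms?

This is an arithmetic sequence.
i=0: S_0 = -3.41 + 4.57*0 = -3.41
i=1: S_1 = -3.41 + 4.57*1 = 1.16
i=2: S_2 = -3.41 + 4.57*2 = 5.73
i=3: S_3 = -3.41 + 4.57*3 = 10.3
i=4: S_4 = -3.41 + 4.57*4 = 14.87
The first 5 terms are: [-3.41, 1.16, 5.73, 10.3, 14.87]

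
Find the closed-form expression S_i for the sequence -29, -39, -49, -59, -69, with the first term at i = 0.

Check differences: -39 - -29 = -10
-49 - -39 = -10
Common difference d = -10.
First term a = -29.
Formula: S_i = -29 - 10*i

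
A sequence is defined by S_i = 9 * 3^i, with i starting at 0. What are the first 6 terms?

This is a geometric sequence.
i=0: S_0 = 9 * 3^0 = 9
i=1: S_1 = 9 * 3^1 = 27
i=2: S_2 = 9 * 3^2 = 81
i=3: S_3 = 9 * 3^3 = 243
i=4: S_4 = 9 * 3^4 = 729
i=5: S_5 = 9 * 3^5 = 2187
The first 6 terms are: [9, 27, 81, 243, 729, 2187]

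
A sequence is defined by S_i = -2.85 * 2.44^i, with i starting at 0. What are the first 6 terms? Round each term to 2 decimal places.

This is a geometric sequence.
i=0: S_0 = -2.85 * 2.44^0 = -2.85
i=1: S_1 = -2.85 * 2.44^1 ≈ -6.95
i=2: S_2 = -2.85 * 2.44^2 ≈ -16.97
i=3: S_3 = -2.85 * 2.44^3 ≈ -41.4
i=4: S_4 = -2.85 * 2.44^4 ≈ -101.02
i=5: S_5 = -2.85 * 2.44^5 ≈ -246.49
The first 6 terms are: [-2.85, -6.95, -16.97, -41.4, -101.02, -246.49]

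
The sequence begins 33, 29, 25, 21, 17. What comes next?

Differences: 29 - 33 = -4
This is an arithmetic sequence with common difference d = -4.
Next term = 17 + -4 = 13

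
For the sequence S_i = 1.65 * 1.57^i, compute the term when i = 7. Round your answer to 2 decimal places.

S_7 = 1.65 * 1.57^7 ≈ 1.65 * 23.5124 ≈ 38.8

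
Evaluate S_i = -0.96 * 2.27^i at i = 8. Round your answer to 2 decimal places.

S_8 = -0.96 * 2.27^8 ≈ -0.96 * 705.0288 ≈ -676.83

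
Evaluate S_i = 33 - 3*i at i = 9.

S_9 = 33 + -3*9 = 33 + -27 = 6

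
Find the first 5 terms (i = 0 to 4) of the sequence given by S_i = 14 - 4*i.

This is an arithmetic sequence.
i=0: S_0 = 14 + -4*0 = 14
i=1: S_1 = 14 + -4*1 = 10
i=2: S_2 = 14 + -4*2 = 6
i=3: S_3 = 14 + -4*3 = 2
i=4: S_4 = 14 + -4*4 = -2
The first 5 terms are: [14, 10, 6, 2, -2]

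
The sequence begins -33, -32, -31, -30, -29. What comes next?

Differences: -32 - -33 = 1
This is an arithmetic sequence with common difference d = 1.
Next term = -29 + 1 = -28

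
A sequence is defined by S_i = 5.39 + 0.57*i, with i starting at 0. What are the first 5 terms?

This is an arithmetic sequence.
i=0: S_0 = 5.39 + 0.57*0 = 5.39
i=1: S_1 = 5.39 + 0.57*1 = 5.96
i=2: S_2 = 5.39 + 0.57*2 = 6.53
i=3: S_3 = 5.39 + 0.57*3 = 7.1
i=4: S_4 = 5.39 + 0.57*4 = 7.67
The first 5 terms are: [5.39, 5.96, 6.53, 7.1, 7.67]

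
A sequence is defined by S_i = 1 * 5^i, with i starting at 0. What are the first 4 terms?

This is a geometric sequence.
i=0: S_0 = 1 * 5^0 = 1
i=1: S_1 = 1 * 5^1 = 5
i=2: S_2 = 1 * 5^2 = 25
i=3: S_3 = 1 * 5^3 = 125
The first 4 terms are: [1, 5, 25, 125]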